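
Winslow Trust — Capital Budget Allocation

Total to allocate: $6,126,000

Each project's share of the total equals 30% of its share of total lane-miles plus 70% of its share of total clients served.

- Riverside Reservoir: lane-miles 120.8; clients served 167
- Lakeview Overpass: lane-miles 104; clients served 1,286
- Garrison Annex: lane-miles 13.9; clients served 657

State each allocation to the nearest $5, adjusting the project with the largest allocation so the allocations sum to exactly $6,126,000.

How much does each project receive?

Riverside Reservoir: $1,269,460; Lakeview Overpass: $3,414,285; Garrison Annex: $1,442,255

Lane-miles total 238.7; clients served total 2,110.
Composite weights (30% lane-miles + 70% clients served): Riverside Reservoir 0.2072; Lakeview Overpass 0.5573; Garrison Annex 0.2354.
Pro-rata amounts: Riverside Reservoir 1,269,461.67; Lakeview Overpass 3,414,283.66; Garrison Annex 1,442,254.67.
At nearest $5: Riverside Reservoir $1,269,460; Lakeview Overpass $3,414,285; Garrison Annex $1,442,255. Sum = $6,126,000.
Rounded total matches; no reconciliation needed.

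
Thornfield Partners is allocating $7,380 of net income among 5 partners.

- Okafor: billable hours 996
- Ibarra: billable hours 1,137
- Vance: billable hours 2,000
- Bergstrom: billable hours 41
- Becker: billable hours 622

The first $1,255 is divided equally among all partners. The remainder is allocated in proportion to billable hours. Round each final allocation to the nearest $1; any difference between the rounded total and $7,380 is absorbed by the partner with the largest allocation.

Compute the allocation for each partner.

Okafor: $1,523 | Ibarra: $1,703 | Vance: $2,806 | Bergstrom: $303 | Becker: $1,045

$1,255 shared equally gives $251 per partner.
Remainder $6,125 by billable hours (total 4,796): Okafor 1,272.00 → $1,272; Ibarra 1,452.07 → $1,452; Vance 2,554.21 → $2,554; Bergstrom 52.36 → $52; Becker 794.36 → $794.
Rounding difference +$1 on remainder applied to Vance.
Totals: Okafor $251 + $1,272 = $1,523; Ibarra $251 + $1,452 = $1,703; Vance $251 + $2,555 = $2,806; Bergstrom $251 + $52 = $303; Becker $251 + $794 = $1,045.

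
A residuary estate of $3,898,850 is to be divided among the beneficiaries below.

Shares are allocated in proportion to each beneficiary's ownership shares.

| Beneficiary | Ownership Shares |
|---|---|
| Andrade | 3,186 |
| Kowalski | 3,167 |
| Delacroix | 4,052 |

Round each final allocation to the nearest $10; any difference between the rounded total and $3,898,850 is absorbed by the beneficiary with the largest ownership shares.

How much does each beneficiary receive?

Andrade: $1,193,820 · Kowalski: $1,186,700 · Delacroix: $1,518,330

Combined ownership shares = 10,405.
Raw shares: Andrade 3,186/10,405 × $3,898,850 = 1,193,823.75; Kowalski 3,167/10,405 × $3,898,850 = 1,186,704.27; Delacroix 4,052/10,405 × $3,898,850 = 1,518,321.98.
Rounded to nearest $10: Andrade $1,193,820; Kowalski $1,186,700; Delacroix $1,518,320. Sum = $3,898,840.
Difference $3,898,850 − $3,898,840 = +$10 applied to largest ownership shares (Delacroix): Delacroix becomes $1,518,330.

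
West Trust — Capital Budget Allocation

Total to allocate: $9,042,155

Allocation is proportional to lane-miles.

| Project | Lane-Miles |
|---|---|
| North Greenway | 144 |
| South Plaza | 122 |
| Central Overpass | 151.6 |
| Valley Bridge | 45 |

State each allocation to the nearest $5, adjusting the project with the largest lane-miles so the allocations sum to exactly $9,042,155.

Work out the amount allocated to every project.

Sum of lane-miles: 144 + 122 + 151.6 + 45 = 462.6.
Raw shares: North Greenway 2,814,678.60; South Plaza 2,384,658.26; Central Overpass 2,963,231.08; Valley Bridge 879,587.06.
At nearest $5: North Greenway $2,814,680; South Plaza $2,384,660; Central Overpass $2,963,230; Valley Bridge $879,585. Sum = $9,042,155.
Rounded total matches; no reconciliation needed.

North Greenway: $2,814,680; South Plaza: $2,384,660; Central Overpass: $2,963,230; Valley Bridge: $879,585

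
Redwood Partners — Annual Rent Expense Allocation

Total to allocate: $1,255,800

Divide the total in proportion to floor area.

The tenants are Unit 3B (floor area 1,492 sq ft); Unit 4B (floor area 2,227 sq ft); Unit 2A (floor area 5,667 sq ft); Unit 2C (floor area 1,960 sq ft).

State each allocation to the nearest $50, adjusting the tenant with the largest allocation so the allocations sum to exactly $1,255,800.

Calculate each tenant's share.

Unit 3B: $165,150 · Unit 4B: $246,500 · Unit 2A: $627,200 · Unit 2C: $216,950

Combined floor area = 11,346.
Pro-rata amounts: Unit 3B 1,492/11,346 × $1,255,800 = 165,137.81; Unit 4B 2,227/11,346 × $1,255,800 = 246,489.21; Unit 2A 5,667/11,346 × $1,255,800 = 627,235.91; Unit 2C 1,960/11,346 × $1,255,800 = 216,937.07.
At nearest $50: Unit 3B $165,150; Unit 4B $246,500; Unit 2A $627,250; Unit 2C $216,950. Sum = $1,255,850.
Difference $1,255,800 − $1,255,850 = −$50 applied to largest allocation (Unit 2A): Unit 2A becomes $627,200.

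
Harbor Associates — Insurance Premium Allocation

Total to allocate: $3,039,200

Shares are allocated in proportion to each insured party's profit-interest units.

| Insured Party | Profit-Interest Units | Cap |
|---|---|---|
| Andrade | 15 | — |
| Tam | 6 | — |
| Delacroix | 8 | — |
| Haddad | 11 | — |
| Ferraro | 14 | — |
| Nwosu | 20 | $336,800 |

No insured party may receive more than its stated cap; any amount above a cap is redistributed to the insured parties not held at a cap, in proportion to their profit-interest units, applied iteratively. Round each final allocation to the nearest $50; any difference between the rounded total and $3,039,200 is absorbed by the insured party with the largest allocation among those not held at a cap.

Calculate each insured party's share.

Profit-interest units total: 74.
Pro-rata shares before constraints: Andrade 616,054.05; Tam 246,421.62; Delacroix 328,562.16; Haddad 451,772.97; Ferraro 574,983.78; Nwosu 821,405.41.
Cap binds for Nwosu ($336,800); residual $2,702,400 reallocated over remaining profit-interest units 54.
Shares after redistribution: Andrade 750,666.67 → $750,650; Tam 300,266.67 → $300,250; Delacroix 400,355.56 → $400,350; Haddad 550,488.89 → $550,500; Ferraro 700,622.22 → $700,600.
Rounding difference +$50 applied to Andrade → $750,700.

Andrade: $750,700; Tam: $300,250; Delacroix: $400,350; Haddad: $550,500; Ferraro: $700,600; Nwosu: $336,800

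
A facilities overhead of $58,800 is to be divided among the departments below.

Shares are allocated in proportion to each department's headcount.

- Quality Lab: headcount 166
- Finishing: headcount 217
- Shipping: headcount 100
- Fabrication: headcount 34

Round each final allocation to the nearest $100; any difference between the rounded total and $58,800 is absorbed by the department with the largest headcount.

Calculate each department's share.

Total headcount = 166 + 217 + 100 + 34 = 517.
Proportional shares: Quality Lab 18,879.69; Finishing 24,680.08; Shipping 11,373.31; Fabrication 3,866.92.
After rounding ($100): Quality Lab $18,900; Finishing $24,700; Shipping $11,400; Fabrication $3,900. Sum = $58,900.
Difference $58,800 − $58,900 = −$100 applied to largest headcount (Finishing): Finishing becomes $24,600.

Quality Lab: $18,900 · Finishing: $24,600 · Shipping: $11,400 · Fabrication: $3,900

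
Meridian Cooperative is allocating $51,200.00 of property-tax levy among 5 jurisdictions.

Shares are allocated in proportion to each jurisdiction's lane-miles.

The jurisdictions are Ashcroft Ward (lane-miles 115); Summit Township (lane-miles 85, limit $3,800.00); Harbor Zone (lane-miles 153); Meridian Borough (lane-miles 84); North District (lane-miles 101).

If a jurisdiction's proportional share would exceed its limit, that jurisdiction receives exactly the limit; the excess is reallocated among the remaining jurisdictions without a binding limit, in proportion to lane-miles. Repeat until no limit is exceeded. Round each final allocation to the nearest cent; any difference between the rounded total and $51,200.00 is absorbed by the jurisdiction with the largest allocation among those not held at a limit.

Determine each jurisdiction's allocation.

Ashcroft Ward: $12,033.11 | Summit Township: $3,800.00 | Harbor Zone: $16,009.28 | Meridian Borough: $8,789.40 | North District: $10,568.21

Lane-miles total: 538.
Proportional shares (ignoring caps): Ashcroft Ward 10,944.2379; Summit Township 8,089.2193; Harbor Zone 14,560.5948; Meridian Borough 7,994.0520; North District 9,611.8959.
Cap binds for Summit Township ($3,800.00); remaining pool $47,400.00 reallocated over remaining lane-miles 453.
Remaining shares: Ashcroft Ward 12,033.1126 → $12,033.11; Harbor Zone 16,009.2715 → $16,009.27; Meridian Borough 8,789.4040 → $8,789.40; North District 10,568.2119 → $10,568.21.
Rounding difference +$0.01 applied to Harbor Zone → $16,009.28.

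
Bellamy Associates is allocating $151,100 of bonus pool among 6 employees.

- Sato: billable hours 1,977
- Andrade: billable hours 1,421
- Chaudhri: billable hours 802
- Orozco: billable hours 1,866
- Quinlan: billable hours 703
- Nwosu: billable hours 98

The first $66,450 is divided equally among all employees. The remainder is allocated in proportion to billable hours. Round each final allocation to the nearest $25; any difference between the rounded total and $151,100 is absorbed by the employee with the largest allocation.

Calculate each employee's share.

Sato: $35,450 | Andrade: $28,600 | Chaudhri: $20,950 | Orozco: $34,075 | Quinlan: $19,750 | Nwosu: $12,275

First tranche $66,450 split equally: $11,075 each.
Remainder $84,650 by billable hours (total 6,867): Sato 24,370.62 → $24,375; Andrade 17,516.77 → $17,525; Chaudhri 9,886.31 → $9,875; Orozco 23,002.32 → $23,000; Quinlan 8,665.93 → $8,675; Nwosu 1,208.05 → $1,200.
Totals: Sato $11,075 + $24,375 = $35,450; Andrade $11,075 + $17,525 = $28,600; Chaudhri $11,075 + $9,875 = $20,950; Orozco $11,075 + $23,000 = $34,075; Quinlan $11,075 + $8,675 = $19,750; Nwosu $11,075 + $1,200 = $12,275.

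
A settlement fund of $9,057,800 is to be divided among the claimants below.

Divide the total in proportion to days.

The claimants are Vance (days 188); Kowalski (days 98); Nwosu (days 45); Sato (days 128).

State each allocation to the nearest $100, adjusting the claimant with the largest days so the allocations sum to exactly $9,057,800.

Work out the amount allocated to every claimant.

Vance: $3,710,000 | Kowalski: $1,933,900 | Nwosu: $888,000 | Sato: $2,525,900

Total days = 188 + 98 + 45 + 128 = 459.
Unrounded shares: Vance 3,709,948.58; Kowalski 1,933,909.37; Nwosu 888,019.61; Sato 2,525,922.44.
Rounded to nearest $100: Vance $3,709,900; Kowalski $1,933,900; Nwosu $888,000; Sato $2,525,900. Sum = $9,057,700.
Difference $9,057,800 − $9,057,700 = +$100 applied to largest days (Vance): Vance becomes $3,710,000.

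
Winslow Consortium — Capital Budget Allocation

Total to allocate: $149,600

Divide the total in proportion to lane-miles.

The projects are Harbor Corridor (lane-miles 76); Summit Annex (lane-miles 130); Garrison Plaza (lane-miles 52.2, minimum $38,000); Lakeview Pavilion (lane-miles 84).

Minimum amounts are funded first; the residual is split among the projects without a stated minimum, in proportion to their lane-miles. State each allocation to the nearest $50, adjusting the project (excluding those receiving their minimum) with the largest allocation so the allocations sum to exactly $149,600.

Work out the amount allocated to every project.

Harbor Corridor: $29,250; Summit Annex: $50,000; Garrison Plaza: $38,000; Lakeview Pavilion: $32,350

Guaranteed amounts: Garrison Plaza $38,000. Remaining pool $111,600.
Remaining pool split over remaining lane-miles 290: Harbor Corridor 29,246.90 → $29,250; Summit Annex 50,027.59 → $50,050; Lakeview Pavilion 32,325.52 → $32,350.
Rounding difference −$50 applied to Summit Annex → $50,000.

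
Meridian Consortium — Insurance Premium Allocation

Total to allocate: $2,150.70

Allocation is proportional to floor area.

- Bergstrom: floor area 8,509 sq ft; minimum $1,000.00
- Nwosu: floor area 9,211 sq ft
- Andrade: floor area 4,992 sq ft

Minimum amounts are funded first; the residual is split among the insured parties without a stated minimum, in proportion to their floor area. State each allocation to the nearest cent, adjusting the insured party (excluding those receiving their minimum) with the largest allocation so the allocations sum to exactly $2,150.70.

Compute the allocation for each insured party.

Bergstrom: $1,000.00 · Nwosu: $746.26 · Andrade: $404.44

Minimums first: Bergstrom $1,000.00. Residual $1,150.70.
Residual split over remaining floor area 14,203: Nwosu 746.2577 → $746.26; Andrade 404.4423 → $404.44.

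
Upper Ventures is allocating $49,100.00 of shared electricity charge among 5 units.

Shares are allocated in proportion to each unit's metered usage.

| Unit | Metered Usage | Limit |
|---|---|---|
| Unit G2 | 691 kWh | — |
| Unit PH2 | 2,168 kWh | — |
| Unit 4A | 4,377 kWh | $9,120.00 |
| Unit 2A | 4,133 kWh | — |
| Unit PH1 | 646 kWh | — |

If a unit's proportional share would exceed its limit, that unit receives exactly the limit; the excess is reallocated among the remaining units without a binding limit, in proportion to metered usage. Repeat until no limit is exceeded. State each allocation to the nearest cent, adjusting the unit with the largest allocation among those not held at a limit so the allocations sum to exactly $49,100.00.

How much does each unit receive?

Sum of metered usage: 12,015.
Pro-rata shares before constraints: Unit G2 2,823.8119; Unit PH2 8,859.6588; Unit 4A 17,886.8664; Unit 2A 16,889.7462; Unit PH1 2,639.9168.
Capped: Unit 4A ($9,120.00); residual $39,980.00 reallocated over remaining metered usage 7,638.
Remaining shares: Unit G2 3,616.9390 → $3,616.94; Unit PH2 11,348.0806 → $11,348.08; Unit 2A 21,633.5873 → $21,633.59; Unit PH1 3,381.3930 → $3,381.39.

Unit G2: $3,616.94 · Unit PH2: $11,348.08 · Unit 4A: $9,120.00 · Unit 2A: $21,633.59 · Unit PH1: $3,381.39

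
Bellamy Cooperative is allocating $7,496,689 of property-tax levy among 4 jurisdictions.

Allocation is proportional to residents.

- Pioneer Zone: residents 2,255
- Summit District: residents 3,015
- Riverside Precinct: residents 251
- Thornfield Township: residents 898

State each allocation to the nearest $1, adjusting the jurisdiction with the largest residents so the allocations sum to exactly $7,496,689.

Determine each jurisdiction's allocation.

Sum of residents: 6,419.
Proportional shares: Pioneer Zone 2,255/6,419 × $7,496,689 = 2,633,593.04; Summit District 3,015/6,419 × $7,496,689 = 3,521,189.80; Riverside Precinct 251/6,419 × $7,496,689 = 293,140.51; Thornfield Township 898/6,419 × $7,496,689 = 1,048,765.65.
At nearest $1: Pioneer Zone $2,633,593; Summit District $3,521,190; Riverside Precinct $293,141; Thornfield Township $1,048,766. Sum = $7,496,690.
Difference $7,496,689 − $7,496,690 = −$1 applied to largest residents (Summit District): Summit District becomes $3,521,189.

Pioneer Zone: $2,633,593 · Summit District: $3,521,189 · Riverside Precinct: $293,141 · Thornfield Township: $1,048,766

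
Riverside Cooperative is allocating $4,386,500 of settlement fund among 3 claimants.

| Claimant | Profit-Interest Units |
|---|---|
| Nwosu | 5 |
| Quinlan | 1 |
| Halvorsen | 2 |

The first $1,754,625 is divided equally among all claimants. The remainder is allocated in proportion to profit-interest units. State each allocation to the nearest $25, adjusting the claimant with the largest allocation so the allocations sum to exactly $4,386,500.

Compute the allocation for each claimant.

Nwosu: $2,229,800; Quinlan: $913,850; Halvorsen: $1,242,850

$1,754,625 shared equally gives $584,875 per claimant.
Remainder $2,631,875 by profit-interest units (total 8): Nwosu 1,644,921.88 → $1,644,925; Quinlan 328,984.38 → $328,975; Halvorsen 657,968.75 → $657,975.
Totals: Nwosu $584,875 + $1,644,925 = $2,229,800; Quinlan $584,875 + $328,975 = $913,850; Halvorsen $584,875 + $657,975 = $1,242,850.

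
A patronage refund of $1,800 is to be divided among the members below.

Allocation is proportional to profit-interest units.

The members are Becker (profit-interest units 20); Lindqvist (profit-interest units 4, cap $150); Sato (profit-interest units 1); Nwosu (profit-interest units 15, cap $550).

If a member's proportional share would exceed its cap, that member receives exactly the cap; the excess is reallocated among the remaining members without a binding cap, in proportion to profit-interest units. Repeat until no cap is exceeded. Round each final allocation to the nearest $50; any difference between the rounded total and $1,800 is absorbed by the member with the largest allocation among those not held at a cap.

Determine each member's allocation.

Becker: $1,050 · Lindqvist: $150 · Sato: $50 · Nwosu: $550

Combined profit-interest units = 40.
Pro-rata shares before constraints: Becker 900.00; Lindqvist 180.00; Sato 45.00; Nwosu 675.00.
Capped: Lindqvist ($150), Nwosu ($550); residual $1,100 reallocated over remaining profit-interest units 21.
Shares after redistribution: Becker 1,047.62 → $1,050; Sato 52.38 → $50.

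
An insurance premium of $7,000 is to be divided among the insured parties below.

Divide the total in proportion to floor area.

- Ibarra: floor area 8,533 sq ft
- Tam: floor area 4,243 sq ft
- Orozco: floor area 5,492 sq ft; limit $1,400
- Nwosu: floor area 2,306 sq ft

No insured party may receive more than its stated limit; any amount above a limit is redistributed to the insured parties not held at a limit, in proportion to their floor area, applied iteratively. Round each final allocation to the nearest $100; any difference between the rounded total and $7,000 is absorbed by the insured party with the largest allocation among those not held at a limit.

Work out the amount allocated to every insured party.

Combined floor area = 20,574.
Proportional shares (ignoring caps): Ibarra 2,903.23; Tam 1,443.62; Orozco 1,868.57; Nwosu 784.58.
Held at cap: Orozco ($1,400); residual $5,600 reallocated over remaining floor area 15,082.
Redistributed shares: Ibarra 3,168.33 → $3,200; Tam 1,575.44 → $1,600; Nwosu 856.23 → $900.
Rounding difference −$100 applied to Ibarra → $3,100.

Ibarra: $3,100 · Tam: $1,600 · Orozco: $1,400 · Nwosu: $900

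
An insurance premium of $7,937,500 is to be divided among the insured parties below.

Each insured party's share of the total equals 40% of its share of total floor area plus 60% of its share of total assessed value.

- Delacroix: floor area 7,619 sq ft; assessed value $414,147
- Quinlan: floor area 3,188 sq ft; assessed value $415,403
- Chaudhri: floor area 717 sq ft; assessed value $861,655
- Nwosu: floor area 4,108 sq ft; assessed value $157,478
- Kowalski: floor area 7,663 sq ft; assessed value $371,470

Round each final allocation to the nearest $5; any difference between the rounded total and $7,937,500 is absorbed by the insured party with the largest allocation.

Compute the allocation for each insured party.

Delacroix: $1,926,830 | Quinlan: $1,325,600 | Chaudhri: $1,946,080 | Nwosu: $897,710 | Kowalski: $1,841,280

Floor area total 23,295; assessed value total 2,220,153.
Blended shares (40% floor area + 60% assessed value): Delacroix 0.2428; Quinlan 0.1670; Chaudhri 0.2452; Nwosu 0.1131; Kowalski 0.2320.
Raw shares: Delacroix 1,926,830.23; Quinlan 1,325,599.84; Chaudhri 1,946,079.23; Nwosu 897,710.86; Kowalski 1,841,279.84.
At nearest $5: Delacroix $1,926,830; Quinlan $1,325,600; Chaudhri $1,946,080; Nwosu $897,710; Kowalski $1,841,280. Sum = $7,937,500.
Rounded total matches; no reconciliation needed.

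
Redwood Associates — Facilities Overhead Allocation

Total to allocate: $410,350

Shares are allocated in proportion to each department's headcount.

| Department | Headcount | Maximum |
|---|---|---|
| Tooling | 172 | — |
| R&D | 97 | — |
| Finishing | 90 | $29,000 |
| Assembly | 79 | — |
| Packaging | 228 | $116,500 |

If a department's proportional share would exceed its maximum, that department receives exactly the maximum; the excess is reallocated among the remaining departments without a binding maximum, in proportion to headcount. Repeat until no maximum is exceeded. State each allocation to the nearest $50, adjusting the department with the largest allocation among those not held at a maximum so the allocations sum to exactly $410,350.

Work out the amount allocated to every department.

Headcount total: 666.
Proportional shares (ignoring caps): Tooling 105,976.28; R&D 59,765.69; Finishing 55,452.70; Assembly 48,675.15; Packaging 140,480.18.
Capped: Finishing ($29,000), Packaging ($116,500); residual $264,850 reallocated over remaining headcount 348.
Remaining shares: Tooling 130,902.87 → $130,900; R&D 73,823.13 → $73,800; Assembly 60,123.99 → $60,100.
Rounding difference +$50 applied to Tooling → $130,950.

Tooling: $130,950 · R&D: $73,800 · Finishing: $29,000 · Assembly: $60,100 · Packaging: $116,500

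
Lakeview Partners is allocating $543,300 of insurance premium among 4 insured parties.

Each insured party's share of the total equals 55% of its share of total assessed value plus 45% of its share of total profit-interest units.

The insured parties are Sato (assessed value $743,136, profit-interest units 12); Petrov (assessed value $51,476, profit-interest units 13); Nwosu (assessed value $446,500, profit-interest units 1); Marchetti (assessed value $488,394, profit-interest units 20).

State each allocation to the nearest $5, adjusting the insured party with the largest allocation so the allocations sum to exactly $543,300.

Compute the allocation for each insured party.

Sato: $192,175; Petrov: $77,985; Nwosu: $82,460; Marchetti: $190,680

Totals — assessed value 1,729,506, profit-interest units 46.
Composite weights (55% assessed value + 45% profit-interest units): Sato 0.3537; Petrov 0.1435; Nwosu 0.1518; Marchetti 0.3510.
Proportional shares: Sato 192,173.85; Petrov 77,987.34; Nwosu 82,458.83; Marchetti 190,679.99.
After rounding ($5): Sato $192,175; Petrov $77,985; Nwosu $82,460; Marchetti $190,680. Sum = $543,300.
No rounding difference to absorb.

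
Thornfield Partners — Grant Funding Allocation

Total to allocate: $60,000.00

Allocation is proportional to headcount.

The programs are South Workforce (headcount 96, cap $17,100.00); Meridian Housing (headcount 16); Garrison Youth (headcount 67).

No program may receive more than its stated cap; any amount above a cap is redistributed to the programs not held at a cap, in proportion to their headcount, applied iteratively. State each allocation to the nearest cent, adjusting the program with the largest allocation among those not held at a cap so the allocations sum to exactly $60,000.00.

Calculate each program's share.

South Workforce: $17,100.00 · Meridian Housing: $8,269.88 · Garrison Youth: $34,630.12

Headcount total: 179.
Unconstrained shares: South Workforce 32,178.7709; Meridian Housing 5,363.1285; Garrison Youth 22,458.1006.
Capped: South Workforce ($17,100.00); balance $42,900.00 reallocated over remaining headcount 83.
Shares after redistribution: Meridian Housing 8,269.8795 → $8,269.88; Garrison Youth 34,630.1205 → $34,630.12.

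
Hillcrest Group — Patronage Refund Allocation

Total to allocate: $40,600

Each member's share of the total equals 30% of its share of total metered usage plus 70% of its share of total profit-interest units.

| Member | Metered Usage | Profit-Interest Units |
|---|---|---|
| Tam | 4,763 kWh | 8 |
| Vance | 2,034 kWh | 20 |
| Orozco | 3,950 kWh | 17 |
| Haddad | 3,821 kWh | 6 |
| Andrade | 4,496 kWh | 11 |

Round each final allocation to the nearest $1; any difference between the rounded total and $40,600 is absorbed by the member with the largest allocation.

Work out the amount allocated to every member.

Tam: $6,710 · Vance: $10,467 · Orozco: $10,316 · Haddad: $5,192 · Andrade: $7,915

Totals — metered usage 19,064, profit-interest units 62.
Blended shares (30% metered usage + 70% profit-interest units): Tam 0.1653; Vance 0.2578; Orozco 0.2541; Haddad 0.1279; Andrade 0.1949.
Proportional shares: Tam 6,710.18; Vance 10,467.27; Orozco 10,316.24; Haddad 5,191.56; Andrade 7,914.75.
Rounded to nearest $1: Tam $6,710; Vance $10,467; Orozco $10,316; Haddad $5,192; Andrade $7,915. Sum = $40,600.
No rounding difference to absorb.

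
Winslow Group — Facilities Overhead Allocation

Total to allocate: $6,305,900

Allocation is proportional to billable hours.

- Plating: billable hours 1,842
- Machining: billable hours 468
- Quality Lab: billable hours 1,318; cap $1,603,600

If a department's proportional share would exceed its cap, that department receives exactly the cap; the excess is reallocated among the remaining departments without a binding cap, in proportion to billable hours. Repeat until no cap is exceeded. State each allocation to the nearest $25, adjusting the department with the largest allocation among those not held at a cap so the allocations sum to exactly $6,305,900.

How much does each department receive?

Plating: $3,749,625 · Machining: $952,675 · Quality Lab: $1,603,600

Billable hours total: 3,628.
Unconstrained shares: Plating 3,201,617.36; Machining 813,440.24; Quality Lab 2,290,842.39.
Held at cap: Quality Lab ($1,603,600); residual $4,702,300 reallocated over remaining billable hours 2,310.
Remaining shares: Plating 3,749,626.23 → $3,749,625; Machining 952,673.77 → $952,675.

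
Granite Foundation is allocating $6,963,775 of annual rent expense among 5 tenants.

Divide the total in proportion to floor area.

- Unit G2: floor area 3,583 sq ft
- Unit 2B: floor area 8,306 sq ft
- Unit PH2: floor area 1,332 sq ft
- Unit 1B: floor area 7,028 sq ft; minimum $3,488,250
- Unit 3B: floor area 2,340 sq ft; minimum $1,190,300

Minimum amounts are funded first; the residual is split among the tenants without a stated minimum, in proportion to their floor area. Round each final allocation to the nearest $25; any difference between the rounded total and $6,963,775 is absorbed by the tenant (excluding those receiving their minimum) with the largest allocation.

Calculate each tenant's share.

Minimums first: Unit 1B $3,488,250; Unit 3B $1,190,300. Remaining pool $2,285,225.
Remaining pool split over remaining floor area 13,221: Unit G2 619,314.82 → $619,325; Unit 2B 1,435,676.49 → $1,435,675; Unit PH2 230,233.70 → $230,225.

Unit G2: $619,325 · Unit 2B: $1,435,675 · Unit PH2: $230,225 · Unit 1B: $3,488,250 · Unit 3B: $1,190,300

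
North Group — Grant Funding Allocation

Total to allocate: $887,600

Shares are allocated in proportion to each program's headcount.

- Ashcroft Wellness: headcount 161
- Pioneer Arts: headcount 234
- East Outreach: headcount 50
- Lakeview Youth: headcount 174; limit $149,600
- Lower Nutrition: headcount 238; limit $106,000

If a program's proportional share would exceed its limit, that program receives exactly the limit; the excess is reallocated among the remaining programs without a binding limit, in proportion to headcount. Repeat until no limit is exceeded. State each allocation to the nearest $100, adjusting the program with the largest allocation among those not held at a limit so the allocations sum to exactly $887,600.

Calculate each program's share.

Ashcroft Wellness: $228,700; Pioneer Arts: $332,300; East Outreach: $71,000; Lakeview Youth: $149,600; Lower Nutrition: $106,000

Sum of headcount: 857.
Unconstrained shares: Ashcroft Wellness 166,748.66; Pioneer Arts 242,355.19; East Outreach 51,785.30; Lakeview Youth 180,212.84; Lower Nutrition 246,498.02.
Held at cap: Lakeview Youth ($149,600), Lower Nutrition ($106,000); balance $632,000 reallocated over remaining headcount 445.
Redistributed shares: Ashcroft Wellness 228,656.18 → $228,700; Pioneer Arts 332,332.58 → $332,300; East Outreach 71,011.24 → $71,000.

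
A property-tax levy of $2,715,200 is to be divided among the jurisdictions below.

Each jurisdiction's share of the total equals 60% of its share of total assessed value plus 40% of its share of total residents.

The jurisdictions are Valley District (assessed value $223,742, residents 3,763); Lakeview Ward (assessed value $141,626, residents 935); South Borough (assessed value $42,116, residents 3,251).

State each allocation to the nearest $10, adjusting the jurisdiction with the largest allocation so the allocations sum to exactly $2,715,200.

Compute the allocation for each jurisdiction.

Totals — assessed value 407,484, residents 7,949.
Blended shares (60% assessed value + 40% residents): Valley District 0.5188; Lakeview Ward 0.2556; South Borough 0.2256.
Proportional shares: Valley District 1,408,662.49; Lakeview Ward 693,970.40; South Borough 612,567.12.
Rounded to nearest $10: Valley District $1,408,660; Lakeview Ward $693,970; South Borough $612,570. Sum = $2,715,200.
No rounding difference to absorb.

Valley District: $1,408,660 | Lakeview Ward: $693,970 | South Borough: $612,570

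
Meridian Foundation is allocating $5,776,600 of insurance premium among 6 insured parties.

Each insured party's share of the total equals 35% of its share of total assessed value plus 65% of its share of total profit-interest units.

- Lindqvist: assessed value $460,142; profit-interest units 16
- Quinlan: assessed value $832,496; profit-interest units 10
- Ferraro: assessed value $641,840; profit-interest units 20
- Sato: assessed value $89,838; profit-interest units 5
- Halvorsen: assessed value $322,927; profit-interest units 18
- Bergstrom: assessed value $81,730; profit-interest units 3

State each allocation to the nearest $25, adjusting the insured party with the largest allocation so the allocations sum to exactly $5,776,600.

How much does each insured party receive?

Lindqvist: $1,217,400; Quinlan: $1,214,450; Ferraro: $1,577,250; Sato: $335,525; Halvorsen: $1,207,500; Bergstrom: $224,475

Totals — assessed value 2,428,973, profit-interest units 72.
Blended shares (35% assessed value + 65% profit-interest units): Lindqvist 0.2107; Quinlan 0.2102; Ferraro 0.2730; Sato 0.0581; Halvorsen 0.2090; Bergstrom 0.0389.
Proportional shares: Lindqvist 1,217,407.26; Quinlan 1,214,445.28; Ferraro 1,577,247.10; Sato 335,527.97; Halvorsen 1,207,493.01; Bergstrom 224,479.38.
At nearest $25: Lindqvist $1,217,400; Quinlan $1,214,450; Ferraro $1,577,250; Sato $335,525; Halvorsen $1,207,500; Bergstrom $224,475. Sum = $5,776,600.
Rounded total matches; no reconciliation needed.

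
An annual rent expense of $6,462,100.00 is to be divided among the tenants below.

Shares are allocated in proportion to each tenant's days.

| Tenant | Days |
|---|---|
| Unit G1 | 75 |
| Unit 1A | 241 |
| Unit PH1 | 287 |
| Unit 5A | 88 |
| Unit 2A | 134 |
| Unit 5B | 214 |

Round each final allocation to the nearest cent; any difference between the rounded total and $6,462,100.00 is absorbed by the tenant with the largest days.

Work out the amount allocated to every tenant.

Unit G1: $466,465.35; Unit 1A: $1,498,908.66; Unit PH1: $1,785,007.41; Unit 5A: $547,319.35; Unit 2A: $833,418.09; Unit 5B: $1,330,981.14

Combined days = 75 + 241 + 287 + 88 + 134 + 214 = 1,039.
Raw shares: Unit G1 466,465.3513; Unit 1A 1,498,908.6622; Unit PH1 1,785,007.4110; Unit 5A 547,319.3455; Unit 2A 833,418.0943; Unit 5B 1,330,981.1357.
Rounded to nearest cent: Unit G1 $466,465.35; Unit 1A $1,498,908.66; Unit PH1 $1,785,007.41; Unit 5A $547,319.35; Unit 2A $833,418.09; Unit 5B $1,330,981.14. Sum = $6,462,100.00.
Sum already equals the total — no adjustment.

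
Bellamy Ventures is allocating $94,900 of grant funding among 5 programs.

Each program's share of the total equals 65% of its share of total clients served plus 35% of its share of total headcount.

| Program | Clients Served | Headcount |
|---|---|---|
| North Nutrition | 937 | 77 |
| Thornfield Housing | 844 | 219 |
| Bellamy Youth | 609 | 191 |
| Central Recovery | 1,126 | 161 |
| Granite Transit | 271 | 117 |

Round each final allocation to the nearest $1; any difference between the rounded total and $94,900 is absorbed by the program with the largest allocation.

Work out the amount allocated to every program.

North Nutrition: $18,606 · Thornfield Housing: $23,256 · Bellamy Youth: $18,213 · Central Recovery: $25,331 · Granite Transit: $9,494

Totals — clients served 3,787, headcount 765.
Composite weights (65% clients served + 35% headcount): North Nutrition 0.1961; Thornfield Housing 0.2451; Bellamy Youth 0.1919; Central Recovery 0.2669; Granite Transit 0.1000.
Proportional shares: North Nutrition 18,605.65; Thornfield Housing 23,256.20; Bellamy Youth 18,212.66; Central Recovery 25,331.33; Granite Transit 9,494.16.
After rounding ($1): North Nutrition $18,606; Thornfield Housing $23,256; Bellamy Youth $18,213; Central Recovery $25,331; Granite Transit $9,494. Sum = $94,900.
Sum already equals the total — no adjustment.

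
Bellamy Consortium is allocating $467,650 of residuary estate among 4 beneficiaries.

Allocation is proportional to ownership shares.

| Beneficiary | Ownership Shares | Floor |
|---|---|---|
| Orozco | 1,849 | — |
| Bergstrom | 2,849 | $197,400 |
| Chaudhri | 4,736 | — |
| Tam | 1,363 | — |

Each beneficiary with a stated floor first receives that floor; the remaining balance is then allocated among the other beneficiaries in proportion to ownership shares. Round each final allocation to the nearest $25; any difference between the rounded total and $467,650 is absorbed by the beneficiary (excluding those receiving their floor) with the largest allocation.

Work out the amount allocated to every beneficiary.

Orozco: $62,875; Bergstrom: $197,400; Chaudhri: $161,025; Tam: $46,350

Fund the minimums — Bergstrom $197,400. Remaining pool $270,250.
Remaining pool split over remaining ownership shares 7,948: Orozco 62,870.19 → $62,875; Chaudhri 161,034.73 → $161,025; Tam 46,345.09 → $46,350.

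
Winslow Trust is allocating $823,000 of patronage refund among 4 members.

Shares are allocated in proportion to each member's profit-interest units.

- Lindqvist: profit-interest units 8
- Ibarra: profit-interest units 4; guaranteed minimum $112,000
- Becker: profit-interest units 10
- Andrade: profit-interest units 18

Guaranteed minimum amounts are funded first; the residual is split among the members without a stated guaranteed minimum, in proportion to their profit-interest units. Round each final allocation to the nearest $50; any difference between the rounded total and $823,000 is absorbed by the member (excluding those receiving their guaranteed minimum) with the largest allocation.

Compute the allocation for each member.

Lindqvist: $158,000; Ibarra: $112,000; Becker: $197,500; Andrade: $355,500

Guaranteed amounts: Ibarra $112,000. Residual $711,000.
Residual split over remaining profit-interest units 36: Lindqvist 158,000.00 → $158,000; Becker 197,500.00 → $197,500; Andrade 355,500.00 → $355,500.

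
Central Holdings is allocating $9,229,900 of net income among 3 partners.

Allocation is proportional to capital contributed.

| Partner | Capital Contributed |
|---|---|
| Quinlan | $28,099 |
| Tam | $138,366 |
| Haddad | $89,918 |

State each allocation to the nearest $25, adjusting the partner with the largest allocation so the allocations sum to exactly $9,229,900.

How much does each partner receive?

Total capital contributed = 256,383.
Unrounded shares: Quinlan 28,099/256,383 × $9,229,900 = 1,011,576.27; Tam 138,366/256,383 × $9,229,900 = 4,981,236.44; Haddad 89,918/256,383 × $9,229,900 = 3,237,087.28.
Rounded to nearest $25: Quinlan $1,011,575; Tam $4,981,225; Haddad $3,237,075. Sum = $9,229,875.
Difference $9,229,900 − $9,229,875 = +$25 applied to largest allocation (Tam): Tam becomes $4,981,250.

Quinlan: $1,011,575 · Tam: $4,981,250 · Haddad: $3,237,075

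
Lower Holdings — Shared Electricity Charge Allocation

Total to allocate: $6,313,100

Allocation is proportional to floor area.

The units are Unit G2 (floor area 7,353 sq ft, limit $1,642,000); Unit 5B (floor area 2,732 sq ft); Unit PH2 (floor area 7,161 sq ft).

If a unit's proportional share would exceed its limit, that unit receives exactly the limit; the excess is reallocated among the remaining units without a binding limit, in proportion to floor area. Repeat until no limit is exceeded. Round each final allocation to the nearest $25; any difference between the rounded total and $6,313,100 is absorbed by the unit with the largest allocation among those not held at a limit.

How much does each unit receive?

Floor area total: 17,246.
Pro-rata shares before constraints: Unit G2 2,691,651.65; Unit 5B 1,000,080.55; Unit PH2 2,621,367.80.
Cap binds for Unit G2 ($1,642,000); remaining pool $4,671,100 reallocated over remaining floor area 9,893.
Shares after redistribution: Unit 5B 1,289,946.95 → $1,289,950; Unit PH2 3,381,153.05 → $3,381,150.

Unit G2: $1,642,000 · Unit 5B: $1,289,950 · Unit PH2: $3,381,150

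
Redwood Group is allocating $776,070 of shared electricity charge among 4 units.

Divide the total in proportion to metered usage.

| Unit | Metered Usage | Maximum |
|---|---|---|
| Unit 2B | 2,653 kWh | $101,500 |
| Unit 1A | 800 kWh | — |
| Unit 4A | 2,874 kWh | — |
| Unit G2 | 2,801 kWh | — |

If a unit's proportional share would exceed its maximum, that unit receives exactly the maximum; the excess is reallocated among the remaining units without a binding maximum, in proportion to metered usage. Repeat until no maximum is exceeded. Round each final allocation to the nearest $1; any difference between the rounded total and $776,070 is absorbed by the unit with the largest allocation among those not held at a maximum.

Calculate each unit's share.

Unit 2B: $101,500 · Unit 1A: $83,345 · Unit 4A: $299,415 · Unit G2: $291,810

Sum of metered usage: 9,128.
Unconstrained shares: Unit 2B 225,560.22; Unit 1A 68,016.65; Unit 4A 244,349.82; Unit G2 238,143.30.
Held at cap: Unit 2B ($101,500); residual $674,570 reallocated over remaining metered usage 6,475.
Shares after redistribution: Unit 1A 83,344.56 → $83,345; Unit 4A 299,415.32 → $299,415; Unit G2 291,810.13 → $291,810.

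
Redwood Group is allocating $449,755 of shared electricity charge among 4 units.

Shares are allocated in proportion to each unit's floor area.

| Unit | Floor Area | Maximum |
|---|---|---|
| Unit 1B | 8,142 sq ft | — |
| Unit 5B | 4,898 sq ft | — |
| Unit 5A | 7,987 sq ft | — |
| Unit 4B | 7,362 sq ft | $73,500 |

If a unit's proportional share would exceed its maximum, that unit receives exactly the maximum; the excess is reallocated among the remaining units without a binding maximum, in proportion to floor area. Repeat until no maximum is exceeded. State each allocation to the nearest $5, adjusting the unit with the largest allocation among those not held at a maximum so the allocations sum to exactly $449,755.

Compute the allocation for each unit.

Unit 1B: $145,690; Unit 5B: $87,645; Unit 5A: $142,920; Unit 4B: $73,500

Total floor area = 28,389.
Pro-rata shares before constraints: Unit 1B 128,990.29; Unit 5B 77,596.96; Unit 5A 126,534.69; Unit 4B 116,633.07.
Held at cap: Unit 4B ($73,500); residual $376,255 reallocated over remaining floor area 21,027.
Redistributed shares: Unit 1B 145,692.12 → $145,690; Unit 5B 87,644.31 → $87,645; Unit 5A 142,918.57 → $142,920.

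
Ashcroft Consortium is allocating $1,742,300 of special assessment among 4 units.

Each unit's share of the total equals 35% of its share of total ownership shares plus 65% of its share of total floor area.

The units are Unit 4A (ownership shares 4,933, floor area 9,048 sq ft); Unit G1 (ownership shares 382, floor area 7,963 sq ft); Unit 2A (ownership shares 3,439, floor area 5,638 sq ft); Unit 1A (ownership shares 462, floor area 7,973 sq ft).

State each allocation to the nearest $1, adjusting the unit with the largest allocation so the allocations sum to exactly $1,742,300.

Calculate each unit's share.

Unit 4A: $661,030 | Unit G1: $319,772 | Unit 2A: $436,062 | Unit 1A: $325,436

Ownership shares total 9,216; floor area total 30,622.
Combined weights (35% ownership shares + 65% floor area): Unit 4A 0.3794; Unit G1 0.1835; Unit 2A 0.2503; Unit 1A 0.1868.
Unrounded shares: Unit 4A 661,029.77; Unit G1 319,772.24; Unit 2A 436,062.46; Unit 1A 325,435.52.
After rounding ($1): Unit 4A $661,030; Unit G1 $319,772; Unit 2A $436,062; Unit 1A $325,436. Sum = $1,742,300.
Sum already equals the total — no adjustment.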